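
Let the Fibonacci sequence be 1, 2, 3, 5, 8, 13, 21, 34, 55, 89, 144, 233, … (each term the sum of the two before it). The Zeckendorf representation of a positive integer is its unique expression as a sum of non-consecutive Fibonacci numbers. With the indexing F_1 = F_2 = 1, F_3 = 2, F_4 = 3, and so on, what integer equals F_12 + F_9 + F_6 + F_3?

F_12 + F_9 + F_6 + F_3 = 144 + 34 + 8 + 2 = 188.

188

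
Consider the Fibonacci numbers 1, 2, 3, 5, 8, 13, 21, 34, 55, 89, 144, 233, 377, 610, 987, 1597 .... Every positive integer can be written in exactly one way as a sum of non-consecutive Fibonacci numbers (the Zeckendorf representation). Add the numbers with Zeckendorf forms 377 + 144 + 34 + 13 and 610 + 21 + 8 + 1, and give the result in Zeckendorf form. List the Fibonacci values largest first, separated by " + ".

The two numbers are 568 and 640, so their sum is 1208.
1208: greatest Fibonacci not exceeding it is 987, leaving 221
221: greatest Fibonacci not exceeding it is 144, leaving 77
77: greatest Fibonacci not exceeding it is 55, leaving 22
22: greatest Fibonacci not exceeding it is 21, leaving 1
1: greatest Fibonacci not exceeding it is 1, leaving 0

987 + 144 + 55 + 21 + 1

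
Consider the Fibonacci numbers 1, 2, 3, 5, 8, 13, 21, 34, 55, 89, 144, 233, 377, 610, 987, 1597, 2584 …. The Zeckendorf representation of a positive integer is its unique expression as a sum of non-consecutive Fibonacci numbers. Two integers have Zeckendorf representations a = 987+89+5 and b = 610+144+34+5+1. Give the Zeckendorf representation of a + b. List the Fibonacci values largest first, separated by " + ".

The two numbers are 1081 and 794, so their sum is 1875.
Greedy algorithm:
take 1597 (≤ 1875); 1875 − 1597 = 278
take 233 (≤ 278); 278 − 233 = 45
take 34 (≤ 45); 45 − 34 = 11
take 8 (≤ 11); 11 − 8 = 3
take 3 (≤ 3); 3 − 3 = 0

1597 + 233 + 34 + 8 + 3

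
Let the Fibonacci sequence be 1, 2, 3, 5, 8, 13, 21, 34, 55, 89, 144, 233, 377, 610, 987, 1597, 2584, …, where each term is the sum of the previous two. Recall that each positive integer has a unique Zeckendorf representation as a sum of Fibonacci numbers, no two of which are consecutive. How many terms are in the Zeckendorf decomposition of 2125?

5

largest Fibonacci ≤ 2125 is 1597; 2125 − 1597 = 528
largest Fibonacci ≤ 528 is 377; 528 − 377 = 151
largest Fibonacci ≤ 151 is 144; 151 − 144 = 7
largest Fibonacci ≤ 7 is 5; 7 − 5 = 2
largest Fibonacci ≤ 2 is 2; 2 − 2 = 0
2125 = 1597 + 377 + 144 + 5 + 2, which has 5 terms.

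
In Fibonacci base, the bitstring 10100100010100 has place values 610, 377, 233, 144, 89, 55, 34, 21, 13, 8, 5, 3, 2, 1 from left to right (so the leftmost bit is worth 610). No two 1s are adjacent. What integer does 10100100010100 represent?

909

Summing the place values of the 1 bits: 610 + 233 + 55 + 8 + 3 = 909.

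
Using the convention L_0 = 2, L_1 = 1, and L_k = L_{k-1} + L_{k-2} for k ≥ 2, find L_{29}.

Iterating the recurrence up to L_{24} = 103682 and L_{23} = 64079:
L_{25} = L_{24} + L_{23} = 103682 + 64079 = 167761
L_{26} = L_{25} + L_{24} = 167761 + 103682 = 271443
L_{27} = L_{26} + L_{25} = 271443 + 167761 = 439204
L_{28} = L_{27} + L_{26} = 439204 + 271443 = 710647
L_{29} = L_{28} + L_{27} = 710647 + 439204 = 1149851

1149851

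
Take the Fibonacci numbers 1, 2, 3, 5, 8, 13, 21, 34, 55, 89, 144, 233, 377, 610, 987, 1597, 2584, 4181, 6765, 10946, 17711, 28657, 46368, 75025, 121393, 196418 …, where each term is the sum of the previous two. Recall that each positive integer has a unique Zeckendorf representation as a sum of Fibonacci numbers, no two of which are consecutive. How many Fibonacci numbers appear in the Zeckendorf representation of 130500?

9

Greedily peel off the largest Fibonacci term at each step:
take 121393 (≤ 130500); 130500 − 121393 = 9107
take 6765 (≤ 9107); 9107 − 6765 = 2342
take 1597 (≤ 2342); 2342 − 1597 = 745
take 610 (≤ 745); 745 − 610 = 135
take 89 (≤ 135); 135 − 89 = 46
take 34 (≤ 46); 46 − 34 = 12
take 8 (≤ 12); 12 − 8 = 4
take 3 (≤ 4); 4 − 3 = 1
take 1 (≤ 1); 1 − 1 = 0
130500 = 121393 + 6765 + 1597 + 610 + 89 + 34 + 8 + 3 + 1, which has 9 terms.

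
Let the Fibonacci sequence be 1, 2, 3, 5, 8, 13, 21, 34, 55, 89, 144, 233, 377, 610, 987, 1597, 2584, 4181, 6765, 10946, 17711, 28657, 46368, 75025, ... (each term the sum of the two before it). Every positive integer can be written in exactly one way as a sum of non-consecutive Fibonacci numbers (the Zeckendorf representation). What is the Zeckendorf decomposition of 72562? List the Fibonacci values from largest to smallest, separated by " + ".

72562: greatest Fibonacci not exceeding it is 46368, leaving 26194
26194: greatest Fibonacci not exceeding it is 17711, leaving 8483
8483: greatest Fibonacci not exceeding it is 6765, leaving 1718
1718: greatest Fibonacci not exceeding it is 1597, leaving 121
121: greatest Fibonacci not exceeding it is 89, leaving 32
32: greatest Fibonacci not exceeding it is 21, leaving 11
11: greatest Fibonacci not exceeding it is 8, leaving 3
3: greatest Fibonacci not exceeding it is 3, leaving 0
So 72562 = 46368 + 17711 + 6765 + 1597 + 89 + 21 + 8 + 3, with no two terms consecutive in the sequence.

46368 + 17711 + 6765 + 1597 + 89 + 21 + 8 + 3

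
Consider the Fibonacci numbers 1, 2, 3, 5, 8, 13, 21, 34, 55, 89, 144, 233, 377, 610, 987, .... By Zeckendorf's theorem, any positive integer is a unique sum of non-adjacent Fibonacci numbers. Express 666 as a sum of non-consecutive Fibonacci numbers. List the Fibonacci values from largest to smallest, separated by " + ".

610 + 55 + 1

Repeatedly subtract the largest Fibonacci number that fits:
666: greatest Fibonacci not exceeding it is 610, leaving 56
56: greatest Fibonacci not exceeding it is 55, leaving 1
1: greatest Fibonacci not exceeding it is 1, leaving 0
So 666 = 610 + 55 + 1, with no two terms consecutive in the sequence.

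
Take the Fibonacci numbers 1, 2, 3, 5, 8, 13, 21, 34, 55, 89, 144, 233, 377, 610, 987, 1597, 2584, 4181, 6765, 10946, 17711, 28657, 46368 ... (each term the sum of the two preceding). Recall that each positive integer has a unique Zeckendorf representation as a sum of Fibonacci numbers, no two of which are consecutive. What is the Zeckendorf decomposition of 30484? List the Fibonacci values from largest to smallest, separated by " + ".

Greedily peel off the largest Fibonacci term at each step:
take 28657 (≤ 30484); 30484 − 28657 = 1827
take 1597 (≤ 1827); 1827 − 1597 = 230
take 144 (≤ 230); 230 − 144 = 86
take 55 (≤ 86); 86 − 55 = 31
take 21 (≤ 31); 31 − 21 = 10
take 8 (≤ 10); 10 − 8 = 2
take 2 (≤ 2); 2 − 2 = 0
So 30484 = 28657 + 1597 + 144 + 55 + 21 + 8 + 2, with no two terms consecutive in the sequence.

28657 + 1597 + 144 + 55 + 21 + 8 + 2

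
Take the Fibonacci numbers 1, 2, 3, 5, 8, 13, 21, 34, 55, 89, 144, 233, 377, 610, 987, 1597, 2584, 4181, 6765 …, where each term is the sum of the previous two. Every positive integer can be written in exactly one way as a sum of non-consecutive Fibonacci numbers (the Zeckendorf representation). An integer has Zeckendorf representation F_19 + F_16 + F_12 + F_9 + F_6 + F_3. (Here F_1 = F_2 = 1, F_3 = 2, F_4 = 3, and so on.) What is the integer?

F_19 + F_16 + F_12 + F_9 + F_6 + F_3 = 4181 + 987 + 144 + 34 + 8 + 2 = 5356.

5356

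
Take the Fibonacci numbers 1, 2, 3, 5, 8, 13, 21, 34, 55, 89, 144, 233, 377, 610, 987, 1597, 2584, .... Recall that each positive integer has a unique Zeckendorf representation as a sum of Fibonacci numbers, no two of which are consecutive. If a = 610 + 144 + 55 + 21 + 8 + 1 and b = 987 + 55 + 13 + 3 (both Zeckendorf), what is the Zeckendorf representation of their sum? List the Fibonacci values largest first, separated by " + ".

1597 + 233 + 55 + 8 + 3 + 1

The two numbers are 839 and 1058, so their sum is 1897.
Greedy algorithm:
1897 − 1597 = 300
300 − 233 = 67
67 − 55 = 12
12 − 8 = 4
4 − 3 = 1
1 − 1 = 0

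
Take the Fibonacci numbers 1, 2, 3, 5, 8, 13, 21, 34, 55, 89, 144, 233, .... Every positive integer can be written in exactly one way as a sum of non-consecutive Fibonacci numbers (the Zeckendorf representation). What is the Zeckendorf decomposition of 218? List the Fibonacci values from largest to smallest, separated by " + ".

144 + 55 + 13 + 5 + 1

218: greatest Fibonacci not exceeding it is 144, leaving 74
74: greatest Fibonacci not exceeding it is 55, leaving 19
19: greatest Fibonacci not exceeding it is 13, leaving 6
6: greatest Fibonacci not exceeding it is 5, leaving 1
1: greatest Fibonacci not exceeding it is 1, leaving 0
So 218 = 144 + 55 + 13 + 5 + 1, with no two terms consecutive in the sequence.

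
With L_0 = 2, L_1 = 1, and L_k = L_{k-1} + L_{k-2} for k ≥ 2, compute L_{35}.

Iterating the recurrence up to L_{27} = 439204 and L_{26} = 271443:
L_{28} = L_{27} + L_{26} = 439204 + 271443 = 710647
L_{29} = L_{28} + L_{27} = 710647 + 439204 = 1149851
L_{30} = L_{29} + L_{28} = 1149851 + 710647 = 1860498
L_{31} = L_{30} + L_{29} = 1860498 + 1149851 = 3010349
L_{32} = L_{31} + L_{30} = 3010349 + 1860498 = 4870847
L_{33} = L_{32} + L_{31} = 4870847 + 3010349 = 7881196
L_{34} = L_{33} + L_{32} = 7881196 + 4870847 = 12752043
L_{35} = L_{34} + L_{33} = 12752043 + 7881196 = 20633239

20633239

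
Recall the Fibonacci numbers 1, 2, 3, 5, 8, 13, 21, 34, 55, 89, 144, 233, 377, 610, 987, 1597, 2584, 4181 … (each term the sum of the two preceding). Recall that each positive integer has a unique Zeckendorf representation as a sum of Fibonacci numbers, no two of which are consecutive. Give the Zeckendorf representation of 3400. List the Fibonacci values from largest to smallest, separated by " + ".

2584 + 610 + 144 + 55 + 5 + 2

2584 ≤ 3400 < 4181, so take 2584; remainder 816
610 ≤ 816 < 987, so take 610; remainder 206
144 ≤ 206 < 233, so take 144; remainder 62
55 ≤ 62 < 89, so take 55; remainder 7
5 ≤ 7 < 8, so take 5; remainder 2
2 ≤ 2 < 3, so take 2; remainder 0
So 3400 = 2584 + 610 + 144 + 55 + 5 + 2, with no two terms consecutive in the sequence.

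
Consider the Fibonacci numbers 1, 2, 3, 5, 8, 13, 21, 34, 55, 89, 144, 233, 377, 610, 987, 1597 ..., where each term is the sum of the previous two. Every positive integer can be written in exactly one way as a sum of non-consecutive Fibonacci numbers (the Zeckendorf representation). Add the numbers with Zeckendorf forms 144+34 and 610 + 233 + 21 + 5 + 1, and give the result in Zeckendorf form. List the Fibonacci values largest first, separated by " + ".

The two numbers are 178 and 870, so their sum is 1048.
Greedily peel off the largest Fibonacci term at each step:
1048 − 987 = 61
61 − 55 = 6
6 − 5 = 1
1 − 1 = 0

987 + 55 + 5 + 1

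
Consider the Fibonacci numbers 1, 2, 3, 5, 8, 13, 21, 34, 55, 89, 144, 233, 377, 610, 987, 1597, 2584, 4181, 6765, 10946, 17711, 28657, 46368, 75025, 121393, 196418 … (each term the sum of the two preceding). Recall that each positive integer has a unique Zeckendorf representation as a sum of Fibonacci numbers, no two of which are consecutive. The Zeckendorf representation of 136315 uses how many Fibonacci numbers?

8

136315: greatest Fibonacci not exceeding it is 121393, leaving 14922
14922: greatest Fibonacci not exceeding it is 10946, leaving 3976
3976: greatest Fibonacci not exceeding it is 2584, leaving 1392
1392: greatest Fibonacci not exceeding it is 987, leaving 405
405: greatest Fibonacci not exceeding it is 377, leaving 28
28: greatest Fibonacci not exceeding it is 21, leaving 7
7: greatest Fibonacci not exceeding it is 5, leaving 2
2: greatest Fibonacci not exceeding it is 2, leaving 0
136315 = 121393 + 10946 + 2584 + 987 + 377 + 21 + 5 + 2, which has 8 terms.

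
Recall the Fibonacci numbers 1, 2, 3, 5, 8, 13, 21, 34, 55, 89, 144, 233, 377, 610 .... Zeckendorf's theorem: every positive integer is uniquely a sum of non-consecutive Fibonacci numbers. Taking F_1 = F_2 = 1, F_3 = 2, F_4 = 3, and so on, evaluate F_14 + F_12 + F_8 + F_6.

F_14 + F_12 + F_8 + F_6 = 377 + 144 + 21 + 8 = 550.

550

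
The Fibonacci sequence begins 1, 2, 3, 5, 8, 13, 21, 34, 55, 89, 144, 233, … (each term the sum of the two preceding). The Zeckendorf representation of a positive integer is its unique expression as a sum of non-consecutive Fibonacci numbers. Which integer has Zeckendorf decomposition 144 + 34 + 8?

186

144 + 34 + 8 = 186.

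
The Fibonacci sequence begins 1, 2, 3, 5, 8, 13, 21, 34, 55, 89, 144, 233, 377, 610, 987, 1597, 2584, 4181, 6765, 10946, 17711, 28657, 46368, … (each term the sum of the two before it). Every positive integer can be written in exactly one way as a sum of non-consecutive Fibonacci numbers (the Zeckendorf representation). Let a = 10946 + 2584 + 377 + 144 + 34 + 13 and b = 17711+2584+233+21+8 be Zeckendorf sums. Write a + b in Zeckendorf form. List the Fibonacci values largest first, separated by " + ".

The two numbers are 14098 and 20557, so their sum is 34655.
largest Fibonacci ≤ 34655 is 28657; 34655 − 28657 = 5998
largest Fibonacci ≤ 5998 is 4181; 5998 − 4181 = 1817
largest Fibonacci ≤ 1817 is 1597; 1817 − 1597 = 220
largest Fibonacci ≤ 220 is 144; 220 − 144 = 76
largest Fibonacci ≤ 76 is 55; 76 − 55 = 21
largest Fibonacci ≤ 21 is 21; 21 − 21 = 0

28657 + 4181 + 1597 + 144 + 55 + 21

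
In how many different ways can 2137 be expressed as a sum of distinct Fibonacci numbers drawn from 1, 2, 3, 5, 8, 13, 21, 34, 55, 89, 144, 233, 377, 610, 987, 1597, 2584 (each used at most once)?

30

Each representation comes from the Zeckendorf form by replacing some F_k with F_{k−1} + F_{k−2} where possible.
2137 = 1597+377+144+13+5+1 = 1597+377+144+13+3+2+1 = 1597+377+89+55+13+5+1 = 1597+377+144+8+5+3+2+1 = 1597+377+89+55+13+3+2+1 = … (25 more), for 30 in all.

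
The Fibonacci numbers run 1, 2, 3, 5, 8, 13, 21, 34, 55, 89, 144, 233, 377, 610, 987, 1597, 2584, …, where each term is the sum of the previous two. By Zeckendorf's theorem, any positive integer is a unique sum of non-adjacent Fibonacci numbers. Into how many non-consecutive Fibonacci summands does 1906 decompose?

4

1597 ≤ 1906 < 2584, so take 1597; remainder 309
233 ≤ 309 < 377, so take 233; remainder 76
55 ≤ 76 < 89, so take 55; remainder 21
21 ≤ 21 < 34, so take 21; remainder 0
1906 = 1597 + 233 + 55 + 21, which has 4 terms.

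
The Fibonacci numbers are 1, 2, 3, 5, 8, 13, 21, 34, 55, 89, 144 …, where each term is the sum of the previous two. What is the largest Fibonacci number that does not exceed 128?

89 ≤ 128 < 144, so the largest Fibonacci number not exceeding 128 is 89.

89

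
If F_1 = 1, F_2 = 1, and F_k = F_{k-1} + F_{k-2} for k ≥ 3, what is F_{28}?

Iterating the recurrence up to F_{21} = 10946 and F_{20} = 6765:
F_{22} = F_{21} + F_{20} = 10946 + 6765 = 17711
F_{23} = F_{22} + F_{21} = 17711 + 10946 = 28657
F_{24} = F_{23} + F_{22} = 28657 + 17711 = 46368
F_{25} = F_{24} + F_{23} = 46368 + 28657 = 75025
F_{26} = F_{25} + F_{24} = 75025 + 46368 = 121393
F_{27} = F_{26} + F_{25} = 121393 + 75025 = 196418
F_{28} = F_{27} + F_{26} = 196418 + 121393 = 317811

317811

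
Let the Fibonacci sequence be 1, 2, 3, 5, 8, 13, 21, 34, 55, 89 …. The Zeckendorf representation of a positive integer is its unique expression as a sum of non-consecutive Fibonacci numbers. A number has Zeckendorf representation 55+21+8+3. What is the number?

87

55+21+8+3 = 87.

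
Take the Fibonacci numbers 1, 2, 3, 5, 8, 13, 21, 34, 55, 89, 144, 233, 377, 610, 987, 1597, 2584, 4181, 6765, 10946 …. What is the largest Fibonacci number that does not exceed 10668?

6765 ≤ 10668 < 10946, so the largest Fibonacci number not exceeding 10668 is 6765.

6765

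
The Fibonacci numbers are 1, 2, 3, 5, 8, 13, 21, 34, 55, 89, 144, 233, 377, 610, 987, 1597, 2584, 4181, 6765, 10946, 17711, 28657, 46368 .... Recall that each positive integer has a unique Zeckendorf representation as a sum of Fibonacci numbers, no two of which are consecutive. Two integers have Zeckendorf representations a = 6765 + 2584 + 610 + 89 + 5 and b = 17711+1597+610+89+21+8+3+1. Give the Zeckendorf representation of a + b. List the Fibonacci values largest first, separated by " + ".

28657 + 987 + 377 + 55 + 13 + 3 + 1

The two numbers are 10053 and 20040, so their sum is 30093.
28657 ≤ 30093 < 46368, so take 28657; remainder 1436
987 ≤ 1436 < 1597, so take 987; remainder 449
377 ≤ 449 < 610, so take 377; remainder 72
55 ≤ 72 < 89, so take 55; remainder 17
13 ≤ 17 < 21, so take 13; remainder 4
3 ≤ 4 < 5, so take 3; remainder 1
1 ≤ 1 < 2, so take 1; remainder 0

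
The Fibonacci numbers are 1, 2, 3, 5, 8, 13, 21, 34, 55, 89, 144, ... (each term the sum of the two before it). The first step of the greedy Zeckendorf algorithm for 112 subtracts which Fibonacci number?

89 ≤ 112 < 144, so the largest Fibonacci number not exceeding 112 is 89.

89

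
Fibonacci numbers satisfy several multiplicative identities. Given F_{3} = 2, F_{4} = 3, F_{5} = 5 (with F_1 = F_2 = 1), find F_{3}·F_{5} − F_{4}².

2·5 − 3² = 10 − 9 = 1. (Cassini's identity: F_{k−1}F_{k+1} − F_k² = (−1)^k.)

1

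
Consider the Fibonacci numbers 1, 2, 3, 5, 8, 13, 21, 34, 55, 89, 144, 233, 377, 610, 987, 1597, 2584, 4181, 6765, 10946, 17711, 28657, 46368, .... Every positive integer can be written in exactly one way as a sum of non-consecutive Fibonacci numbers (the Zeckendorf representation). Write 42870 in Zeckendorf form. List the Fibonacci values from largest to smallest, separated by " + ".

28657 + 10946 + 2584 + 610 + 55 + 13 + 5

take 28657 (≤ 42870); 42870 − 28657 = 14213
take 10946 (≤ 14213); 14213 − 10946 = 3267
take 2584 (≤ 3267); 3267 − 2584 = 683
take 610 (≤ 683); 683 − 610 = 73
take 55 (≤ 73); 73 − 55 = 18
take 13 (≤ 18); 18 − 13 = 5
take 5 (≤ 5); 5 − 5 = 0
So 42870 = 28657 + 10946 + 2584 + 610 + 55 + 13 + 5, with no two terms consecutive in the sequence.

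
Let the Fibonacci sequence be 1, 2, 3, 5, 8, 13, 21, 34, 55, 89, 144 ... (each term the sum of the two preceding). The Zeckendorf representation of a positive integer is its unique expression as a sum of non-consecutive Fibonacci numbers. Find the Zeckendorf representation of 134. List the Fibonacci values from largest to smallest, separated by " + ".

89 + 34 + 8 + 3

subtract 89 from 134: 45 remains
subtract 34 from 45: 11 remains
subtract 8 from 11: 3 remains
subtract 3 from 3: 0 remains
So 134 = 89 + 34 + 8 + 3, with no two terms consecutive in the sequence.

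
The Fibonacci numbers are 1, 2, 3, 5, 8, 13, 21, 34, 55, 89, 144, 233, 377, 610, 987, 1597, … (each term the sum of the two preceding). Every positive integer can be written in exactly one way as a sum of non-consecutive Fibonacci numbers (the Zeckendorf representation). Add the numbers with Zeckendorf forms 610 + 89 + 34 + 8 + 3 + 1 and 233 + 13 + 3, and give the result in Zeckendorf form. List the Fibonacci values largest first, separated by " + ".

The two numbers are 745 and 249, so their sum is 994.
Greedily peel off the largest Fibonacci term at each step:
largest Fibonacci ≤ 994 is 987; 994 − 987 = 7
largest Fibonacci ≤ 7 is 5; 7 − 5 = 2
largest Fibonacci ≤ 2 is 2; 2 − 2 = 0

987 + 5 + 2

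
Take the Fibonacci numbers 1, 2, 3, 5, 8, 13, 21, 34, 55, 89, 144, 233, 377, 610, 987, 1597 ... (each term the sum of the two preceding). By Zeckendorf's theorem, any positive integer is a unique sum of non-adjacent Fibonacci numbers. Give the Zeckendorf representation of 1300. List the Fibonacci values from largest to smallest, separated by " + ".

987 + 233 + 55 + 21 + 3 + 1

987 ≤ 1300 < 1597, so take 987; remainder 313
233 ≤ 313 < 377, so take 233; remainder 80
55 ≤ 80 < 89, so take 55; remainder 25
21 ≤ 25 < 34, so take 21; remainder 4
3 ≤ 4 < 5, so take 3; remainder 1
1 ≤ 1 < 2, so take 1; remainder 0
So 1300 = 987 + 233 + 55 + 21 + 3 + 1, with no two terms consecutive in the sequence.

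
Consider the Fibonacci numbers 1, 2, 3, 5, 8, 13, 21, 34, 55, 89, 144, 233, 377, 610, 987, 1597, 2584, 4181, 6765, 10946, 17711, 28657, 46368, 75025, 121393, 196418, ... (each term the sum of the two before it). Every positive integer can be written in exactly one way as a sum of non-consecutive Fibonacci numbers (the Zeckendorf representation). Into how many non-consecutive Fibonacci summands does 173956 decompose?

8

173956 − 121393 = 52563
52563 − 46368 = 6195
6195 − 4181 = 2014
2014 − 1597 = 417
417 − 377 = 40
40 − 34 = 6
6 − 5 = 1
1 − 1 = 0
173956 = 121393 + 46368 + 4181 + 1597 + 377 + 34 + 5 + 1, which has 8 terms.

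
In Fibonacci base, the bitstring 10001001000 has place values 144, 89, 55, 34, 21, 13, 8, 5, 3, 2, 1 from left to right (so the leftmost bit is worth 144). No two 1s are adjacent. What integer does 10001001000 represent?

Summing the place values of the 1 bits: 144 + 21 + 5 = 170.

170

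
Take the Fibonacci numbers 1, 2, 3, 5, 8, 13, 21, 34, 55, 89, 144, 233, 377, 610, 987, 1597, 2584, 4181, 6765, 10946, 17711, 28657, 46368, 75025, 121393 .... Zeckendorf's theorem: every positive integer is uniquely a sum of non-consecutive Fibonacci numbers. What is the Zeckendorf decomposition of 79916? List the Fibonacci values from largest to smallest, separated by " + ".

Greedily peel off the largest Fibonacci term at each step:
subtract 75025 from 79916: 4891 remains
subtract 4181 from 4891: 710 remains
subtract 610 from 710: 100 remains
subtract 89 from 100: 11 remains
subtract 8 from 11: 3 remains
subtract 3 from 3: 0 remains
So 79916 = 75025 + 4181 + 610 + 89 + 8 + 3, with no two terms consecutive in the sequence.

75025 + 4181 + 610 + 89 + 8 + 3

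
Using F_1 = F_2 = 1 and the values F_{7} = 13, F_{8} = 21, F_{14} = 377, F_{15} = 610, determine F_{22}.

By the addition formula F_{m+n} = F_m F_{n+1} + F_{m−1} F_n with m=8, n=14: F_{22} = 21·610 + 13·377 = 12810 + 4901 = 17711.

17711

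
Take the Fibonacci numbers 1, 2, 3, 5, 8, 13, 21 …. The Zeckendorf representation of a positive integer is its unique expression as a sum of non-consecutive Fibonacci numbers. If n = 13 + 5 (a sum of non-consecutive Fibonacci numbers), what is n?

13 + 5 = 18.

18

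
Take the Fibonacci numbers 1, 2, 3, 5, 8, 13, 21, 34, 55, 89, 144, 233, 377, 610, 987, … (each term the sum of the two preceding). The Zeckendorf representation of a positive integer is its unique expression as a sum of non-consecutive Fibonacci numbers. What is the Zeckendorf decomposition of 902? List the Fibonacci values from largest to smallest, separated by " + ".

Greedily peel off the largest Fibonacci term at each step:
902 − 610 = 292
292 − 233 = 59
59 − 55 = 4
4 − 3 = 1
1 − 1 = 0
So 902 = 610 + 233 + 55 + 3 + 1, with no two terms consecutive in the sequence.

610 + 233 + 55 + 3 + 1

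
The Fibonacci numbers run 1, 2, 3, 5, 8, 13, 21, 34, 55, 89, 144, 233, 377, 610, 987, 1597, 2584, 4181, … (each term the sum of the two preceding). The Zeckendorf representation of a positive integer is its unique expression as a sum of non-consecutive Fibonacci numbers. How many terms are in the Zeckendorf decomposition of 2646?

Greedy algorithm:
take 2584 (≤ 2646); 2646 − 2584 = 62
take 55 (≤ 62); 62 − 55 = 7
take 5 (≤ 7); 7 − 5 = 2
take 2 (≤ 2); 2 − 2 = 0
2646 = 2584 + 55 + 5 + 2, which has 4 terms.

4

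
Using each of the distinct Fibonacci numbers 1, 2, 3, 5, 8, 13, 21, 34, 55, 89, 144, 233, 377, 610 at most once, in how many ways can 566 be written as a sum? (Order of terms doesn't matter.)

18

Starting from the Zeckendorf form and repeatedly splitting a term F_k into F_{k−1} + F_{k−2} (when neither is already used) reaches every representation.
566 = 377+144+34+8+3 = 377+144+34+8+2+1 = 377+144+21+13+8+3 = 377+89+55+34+8+3 = … (14 more), for 18 in all.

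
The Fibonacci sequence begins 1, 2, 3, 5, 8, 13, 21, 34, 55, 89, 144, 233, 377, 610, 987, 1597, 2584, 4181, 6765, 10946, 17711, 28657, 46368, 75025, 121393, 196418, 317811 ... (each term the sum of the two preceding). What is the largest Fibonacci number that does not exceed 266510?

196418 ≤ 266510 < 317811, so the largest Fibonacci number not exceeding 266510 is 196418.

196418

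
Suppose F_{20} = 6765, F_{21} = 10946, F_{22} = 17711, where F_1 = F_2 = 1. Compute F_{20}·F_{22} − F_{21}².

-1

6765·17711 − 10946² = 119814915 − 119814916 = -1. (Cassini's identity: F_{k−1}F_{k+1} − F_k² = (−1)^k.)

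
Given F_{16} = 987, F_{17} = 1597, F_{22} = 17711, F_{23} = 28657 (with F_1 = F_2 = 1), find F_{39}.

By the addition formula F_{m+n} = F_m F_{n+1} + F_{m−1} F_n with m=17, n=22: F_{39} = 1597·28657 + 987·17711 = 45765229 + 17480757 = 63245986.

63245986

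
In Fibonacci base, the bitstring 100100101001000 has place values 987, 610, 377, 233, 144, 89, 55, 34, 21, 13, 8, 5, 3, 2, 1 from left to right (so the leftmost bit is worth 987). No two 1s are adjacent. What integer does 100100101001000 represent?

Summing the place values of the 1 bits: 987 + 233 + 55 + 21 + 5 = 1301.

1301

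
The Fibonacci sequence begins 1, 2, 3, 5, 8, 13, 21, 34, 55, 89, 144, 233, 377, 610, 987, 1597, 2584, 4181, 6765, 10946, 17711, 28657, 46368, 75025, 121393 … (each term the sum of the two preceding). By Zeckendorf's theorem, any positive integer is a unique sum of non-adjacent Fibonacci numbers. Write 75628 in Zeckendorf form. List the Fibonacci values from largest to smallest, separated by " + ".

75628: greatest Fibonacci not exceeding it is 75025, leaving 603
603: greatest Fibonacci not exceeding it is 377, leaving 226
226: greatest Fibonacci not exceeding it is 144, leaving 82
82: greatest Fibonacci not exceeding it is 55, leaving 27
27: greatest Fibonacci not exceeding it is 21, leaving 6
6: greatest Fibonacci not exceeding it is 5, leaving 1
1: greatest Fibonacci not exceeding it is 1, leaving 0
So 75628 = 75025 + 377 + 144 + 55 + 21 + 5 + 1, with no two terms consecutive in the sequence.

75025 + 377 + 144 + 55 + 21 + 5 + 1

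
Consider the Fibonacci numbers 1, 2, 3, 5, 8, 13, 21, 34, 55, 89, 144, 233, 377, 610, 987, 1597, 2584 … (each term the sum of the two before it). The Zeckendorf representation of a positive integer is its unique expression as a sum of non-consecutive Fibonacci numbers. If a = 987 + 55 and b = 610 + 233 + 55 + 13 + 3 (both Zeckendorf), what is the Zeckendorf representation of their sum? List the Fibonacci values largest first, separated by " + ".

The two numbers are 1042 and 914, so their sum is 1956.
Greedy algorithm:
1956: greatest Fibonacci not exceeding it is 1597, leaving 359
359: greatest Fibonacci not exceeding it is 233, leaving 126
126: greatest Fibonacci not exceeding it is 89, leaving 37
37: greatest Fibonacci not exceeding it is 34, leaving 3
3: greatest Fibonacci not exceeding it is 3, leaving 0

1597 + 233 + 89 + 34 + 3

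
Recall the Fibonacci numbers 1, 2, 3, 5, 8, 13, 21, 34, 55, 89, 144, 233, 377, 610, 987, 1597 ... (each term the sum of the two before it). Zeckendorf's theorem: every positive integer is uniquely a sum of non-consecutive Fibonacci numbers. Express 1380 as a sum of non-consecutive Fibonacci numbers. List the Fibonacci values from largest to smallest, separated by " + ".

987 + 377 + 13 + 3

1380 − 987 = 393
393 − 377 = 16
16 − 13 = 3
3 − 3 = 0
So 1380 = 987 + 377 + 13 + 3, with no two terms consecutive in the sequence.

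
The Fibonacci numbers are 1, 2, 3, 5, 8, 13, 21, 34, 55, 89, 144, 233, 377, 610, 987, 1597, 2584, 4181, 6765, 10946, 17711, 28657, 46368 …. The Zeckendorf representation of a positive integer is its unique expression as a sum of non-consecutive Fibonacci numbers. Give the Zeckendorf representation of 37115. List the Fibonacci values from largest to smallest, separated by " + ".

37115: greatest Fibonacci not exceeding it is 28657, leaving 8458
8458: greatest Fibonacci not exceeding it is 6765, leaving 1693
1693: greatest Fibonacci not exceeding it is 1597, leaving 96
96: greatest Fibonacci not exceeding it is 89, leaving 7
7: greatest Fibonacci not exceeding it is 5, leaving 2
2: greatest Fibonacci not exceeding it is 2, leaving 0
So 37115 = 28657 + 6765 + 1597 + 89 + 5 + 2, with no two terms consecutive in the sequence.

28657 + 6765 + 1597 + 89 + 5 + 2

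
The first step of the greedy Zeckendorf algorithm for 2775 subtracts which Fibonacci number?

2584

2584 ≤ 2775 < 4181, so the largest Fibonacci number not exceeding 2775 is 2584.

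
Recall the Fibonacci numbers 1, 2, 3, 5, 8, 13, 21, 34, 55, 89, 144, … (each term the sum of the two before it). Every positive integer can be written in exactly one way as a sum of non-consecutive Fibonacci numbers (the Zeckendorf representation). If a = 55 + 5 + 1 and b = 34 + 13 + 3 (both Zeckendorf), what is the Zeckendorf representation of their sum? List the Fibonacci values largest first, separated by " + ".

The two numbers are 61 and 50, so their sum is 111.
Greedy algorithm:
111: greatest Fibonacci not exceeding it is 89, leaving 22
22: greatest Fibonacci not exceeding it is 21, leaving 1
1: greatest Fibonacci not exceeding it is 1, leaving 0

89 + 21 + 1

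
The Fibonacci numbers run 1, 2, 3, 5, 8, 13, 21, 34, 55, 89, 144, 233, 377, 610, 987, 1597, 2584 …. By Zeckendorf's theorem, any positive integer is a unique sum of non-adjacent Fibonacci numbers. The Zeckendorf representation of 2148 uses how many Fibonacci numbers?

6

Greedily peel off the largest Fibonacci term at each step:
2148: greatest Fibonacci not exceeding it is 1597, leaving 551
551: greatest Fibonacci not exceeding it is 377, leaving 174
174: greatest Fibonacci not exceeding it is 144, leaving 30
30: greatest Fibonacci not exceeding it is 21, leaving 9
9: greatest Fibonacci not exceeding it is 8, leaving 1
1: greatest Fibonacci not exceeding it is 1, leaving 0
2148 = 1597 + 377 + 144 + 21 + 8 + 1, which has 6 terms.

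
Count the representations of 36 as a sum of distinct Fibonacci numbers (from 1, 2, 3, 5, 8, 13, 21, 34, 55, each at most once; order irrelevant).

Starting from the Zeckendorf form and repeatedly splitting a term F_k into F_{k−1} + F_{k−2} (when neither is already used) reaches every representation.
36 = 34+2 = 21+13+2 = 21+8+5+2 — 3 representations.

3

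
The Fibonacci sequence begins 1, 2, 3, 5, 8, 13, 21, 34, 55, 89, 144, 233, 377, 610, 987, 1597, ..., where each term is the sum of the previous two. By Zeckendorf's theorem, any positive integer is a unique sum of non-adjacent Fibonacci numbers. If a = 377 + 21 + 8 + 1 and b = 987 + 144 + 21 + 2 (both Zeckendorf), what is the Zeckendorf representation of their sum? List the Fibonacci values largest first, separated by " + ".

987 + 377 + 144 + 34 + 13 + 5 + 1

The two numbers are 407 and 1154, so their sum is 1561.
Greedy algorithm:
largest Fibonacci ≤ 1561 is 987; 1561 − 987 = 574
largest Fibonacci ≤ 574 is 377; 574 − 377 = 197
largest Fibonacci ≤ 197 is 144; 197 − 144 = 53
largest Fibonacci ≤ 53 is 34; 53 − 34 = 19
largest Fibonacci ≤ 19 is 13; 19 − 13 = 6
largest Fibonacci ≤ 6 is 5; 6 − 5 = 1
largest Fibonacci ≤ 1 is 1; 1 − 1 = 0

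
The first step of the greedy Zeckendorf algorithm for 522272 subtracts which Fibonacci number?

514229 ≤ 522272 < 832040, so the largest Fibonacci number not exceeding 522272 is 514229.

514229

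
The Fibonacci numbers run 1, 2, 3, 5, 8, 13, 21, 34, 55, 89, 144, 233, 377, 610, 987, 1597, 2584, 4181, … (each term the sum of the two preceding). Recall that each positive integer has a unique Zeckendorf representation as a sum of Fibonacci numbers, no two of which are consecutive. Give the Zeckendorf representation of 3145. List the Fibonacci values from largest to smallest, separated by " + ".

largest Fibonacci ≤ 3145 is 2584; 3145 − 2584 = 561
largest Fibonacci ≤ 561 is 377; 561 − 377 = 184
largest Fibonacci ≤ 184 is 144; 184 − 144 = 40
largest Fibonacci ≤ 40 is 34; 40 − 34 = 6
largest Fibonacci ≤ 6 is 5; 6 − 5 = 1
largest Fibonacci ≤ 1 is 1; 1 − 1 = 0
So 3145 = 2584 + 377 + 144 + 34 + 5 + 1, with no two terms consecutive in the sequence.

2584 + 377 + 144 + 34 + 5 + 1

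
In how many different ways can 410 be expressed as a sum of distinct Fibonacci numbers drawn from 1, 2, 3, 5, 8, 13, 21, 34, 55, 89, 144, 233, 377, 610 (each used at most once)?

Starting from the Zeckendorf form and repeatedly splitting a term F_k into F_{k−1} + F_{k−2} (when neither is already used) reaches every representation.
410 = 377+21+8+3+1 = 233+144+21+8+3+1 = 233+89+55+21+8+3+1 — 3 representations.

3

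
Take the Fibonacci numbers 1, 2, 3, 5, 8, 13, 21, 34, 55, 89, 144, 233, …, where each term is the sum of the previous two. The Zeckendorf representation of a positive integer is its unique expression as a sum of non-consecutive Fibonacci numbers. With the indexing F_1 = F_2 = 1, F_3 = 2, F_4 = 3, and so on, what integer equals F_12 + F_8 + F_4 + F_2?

F_12 + F_8 + F_4 + F_2 = 144 + 21 + 3 + 1 = 169.

169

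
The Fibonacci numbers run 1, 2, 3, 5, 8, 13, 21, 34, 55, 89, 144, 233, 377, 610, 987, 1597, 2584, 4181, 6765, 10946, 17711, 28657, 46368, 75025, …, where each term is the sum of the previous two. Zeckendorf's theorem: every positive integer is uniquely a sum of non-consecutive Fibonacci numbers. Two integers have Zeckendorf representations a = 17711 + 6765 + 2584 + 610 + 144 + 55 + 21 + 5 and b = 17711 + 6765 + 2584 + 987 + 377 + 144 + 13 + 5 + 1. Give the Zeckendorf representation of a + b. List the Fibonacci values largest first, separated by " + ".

46368 + 6765 + 2584 + 610 + 144 + 8 + 3

The two numbers are 27895 and 28587, so their sum is 56482.
46368 ≤ 56482 < 75025, so take 46368; remainder 10114
6765 ≤ 10114 < 10946, so take 6765; remainder 3349
2584 ≤ 3349 < 4181, so take 2584; remainder 765
610 ≤ 765 < 987, so take 610; remainder 155
144 ≤ 155 < 233, so take 144; remainder 11
8 ≤ 11 < 13, so take 8; remainder 3
3 ≤ 3 < 5, so take 3; remainder 0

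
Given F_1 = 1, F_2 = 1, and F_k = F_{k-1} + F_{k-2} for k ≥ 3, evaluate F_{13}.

Iterating the recurrence up to F_{9} = 34 and F_{8} = 21:
F_{10} = F_{9} + F_{8} = 34 + 21 = 55
F_{11} = F_{10} + F_{9} = 55 + 34 = 89
F_{12} = F_{11} + F_{10} = 89 + 55 = 144
F_{13} = F_{12} + F_{11} = 144 + 89 = 233

233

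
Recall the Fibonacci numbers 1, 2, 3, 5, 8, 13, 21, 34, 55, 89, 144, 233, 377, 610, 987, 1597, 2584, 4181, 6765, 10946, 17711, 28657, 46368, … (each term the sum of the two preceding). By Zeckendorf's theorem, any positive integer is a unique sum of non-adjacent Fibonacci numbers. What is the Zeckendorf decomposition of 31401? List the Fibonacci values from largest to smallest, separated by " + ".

28657 + 2584 + 144 + 13 + 3

subtract 28657 from 31401: 2744 remains
subtract 2584 from 2744: 160 remains
subtract 144 from 160: 16 remains
subtract 13 from 16: 3 remains
subtract 3 from 3: 0 remains
So 31401 = 28657 + 2584 + 144 + 13 + 3, with no two terms consecutive in the sequence.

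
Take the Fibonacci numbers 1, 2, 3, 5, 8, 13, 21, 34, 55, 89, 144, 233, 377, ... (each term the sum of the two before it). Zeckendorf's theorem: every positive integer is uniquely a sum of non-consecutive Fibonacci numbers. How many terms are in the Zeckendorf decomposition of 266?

233 ≤ 266 < 377, so take 233; remainder 33
21 ≤ 33 < 34, so take 21; remainder 12
8 ≤ 12 < 13, so take 8; remainder 4
3 ≤ 4 < 5, so take 3; remainder 1
1 ≤ 1 < 2, so take 1; remainder 0
266 = 233 + 21 + 8 + 3 + 1, which has 5 terms.

5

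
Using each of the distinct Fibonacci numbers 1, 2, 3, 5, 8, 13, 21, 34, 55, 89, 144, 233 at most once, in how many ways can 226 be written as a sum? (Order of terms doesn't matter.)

8

Starting from the Zeckendorf form and repeatedly splitting a term F_k into F_{k−1} + F_{k−2} (when neither is already used) reaches every representation.
226 = 144+55+21+5+1 = 144+55+21+3+2+1 = 144+55+13+8+5+1 = 144+55+13+8+3+2+1 = … (4 more), for 8 in all.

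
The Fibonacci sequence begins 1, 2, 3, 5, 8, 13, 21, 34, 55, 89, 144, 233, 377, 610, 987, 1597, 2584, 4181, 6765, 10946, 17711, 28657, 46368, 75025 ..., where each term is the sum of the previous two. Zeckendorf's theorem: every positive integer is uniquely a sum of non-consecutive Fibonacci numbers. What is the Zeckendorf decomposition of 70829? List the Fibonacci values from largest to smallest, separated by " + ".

Greedily peel off the largest Fibonacci term at each step:
subtract 46368 from 70829: 24461 remains
subtract 17711 from 24461: 6750 remains
subtract 4181 from 6750: 2569 remains
subtract 1597 from 2569: 972 remains
subtract 610 from 972: 362 remains
subtract 233 from 362: 129 remains
subtract 89 from 129: 40 remains
subtract 34 from 40: 6 remains
subtract 5 from 6: 1 remains
subtract 1 from 1: 0 remains
So 70829 = 46368 + 17711 + 4181 + 1597 + 610 + 233 + 89 + 34 + 5 + 1, with no two terms consecutive in the sequence.

46368 + 17711 + 4181 + 1597 + 610 + 233 + 89 + 34 + 5 + 1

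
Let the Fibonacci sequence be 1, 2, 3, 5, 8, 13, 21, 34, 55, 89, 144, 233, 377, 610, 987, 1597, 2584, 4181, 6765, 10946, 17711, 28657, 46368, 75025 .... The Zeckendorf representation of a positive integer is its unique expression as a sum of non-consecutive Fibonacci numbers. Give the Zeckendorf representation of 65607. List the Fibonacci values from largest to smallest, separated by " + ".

46368 + 17711 + 987 + 377 + 144 + 13 + 5 + 2

46368 ≤ 65607 < 75025, so take 46368; remainder 19239
17711 ≤ 19239 < 28657, so take 17711; remainder 1528
987 ≤ 1528 < 1597, so take 987; remainder 541
377 ≤ 541 < 610, so take 377; remainder 164
144 ≤ 164 < 233, so take 144; remainder 20
13 ≤ 20 < 21, so take 13; remainder 7
5 ≤ 7 < 8, so take 5; remainder 2
2 ≤ 2 < 3, so take 2; remainder 0
So 65607 = 46368 + 17711 + 987 + 377 + 144 + 13 + 5 + 2, with no two terms consecutive in the sequence.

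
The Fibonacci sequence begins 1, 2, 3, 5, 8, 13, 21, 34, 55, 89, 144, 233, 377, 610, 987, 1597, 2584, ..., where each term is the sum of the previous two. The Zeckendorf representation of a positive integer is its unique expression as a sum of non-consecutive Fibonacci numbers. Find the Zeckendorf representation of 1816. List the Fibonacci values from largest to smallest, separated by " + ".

Greedy algorithm:
1597 ≤ 1816 < 2584, so take 1597; remainder 219
144 ≤ 219 < 233, so take 144; remainder 75
55 ≤ 75 < 89, so take 55; remainder 20
13 ≤ 20 < 21, so take 13; remainder 7
5 ≤ 7 < 8, so take 5; remainder 2
2 ≤ 2 < 3, so take 2; remainder 0
So 1816 = 1597 + 144 + 55 + 13 + 5 + 2, with no two terms consecutive in the sequence.

1597 + 144 + 55 + 13 + 5 + 2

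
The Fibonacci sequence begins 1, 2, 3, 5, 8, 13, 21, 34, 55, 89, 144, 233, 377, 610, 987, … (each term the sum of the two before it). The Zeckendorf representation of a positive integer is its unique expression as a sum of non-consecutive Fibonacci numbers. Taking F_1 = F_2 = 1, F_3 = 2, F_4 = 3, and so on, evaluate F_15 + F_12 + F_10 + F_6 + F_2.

818

F_15 + F_12 + F_10 + F_6 + F_2 = 610 + 144 + 55 + 8 + 1 = 818.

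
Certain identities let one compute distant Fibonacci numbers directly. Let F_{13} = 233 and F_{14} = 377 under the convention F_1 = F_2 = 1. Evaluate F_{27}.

196418

By F_{2k+1} = F_k² + F_{k+1}²: F_{27} = 233² + 377² = 54289 + 142129 = 196418.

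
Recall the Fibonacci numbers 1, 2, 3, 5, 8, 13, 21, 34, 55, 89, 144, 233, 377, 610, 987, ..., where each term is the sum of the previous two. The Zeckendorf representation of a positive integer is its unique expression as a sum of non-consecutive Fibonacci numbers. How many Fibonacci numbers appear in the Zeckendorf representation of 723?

Repeatedly subtract the largest Fibonacci number that fits:
largest Fibonacci ≤ 723 is 610; 723 − 610 = 113
largest Fibonacci ≤ 113 is 89; 113 − 89 = 24
largest Fibonacci ≤ 24 is 21; 24 − 21 = 3
largest Fibonacci ≤ 3 is 3; 3 − 3 = 0
723 = 610 + 89 + 21 + 3, which has 4 terms.

4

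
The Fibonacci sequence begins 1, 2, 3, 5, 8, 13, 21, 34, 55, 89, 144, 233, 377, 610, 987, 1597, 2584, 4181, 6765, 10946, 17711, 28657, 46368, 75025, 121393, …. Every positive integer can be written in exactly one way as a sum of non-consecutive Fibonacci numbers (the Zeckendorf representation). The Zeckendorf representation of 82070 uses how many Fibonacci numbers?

82070 − 75025 = 7045
7045 − 6765 = 280
280 − 233 = 47
47 − 34 = 13
13 − 13 = 0
82070 = 75025 + 6765 + 233 + 34 + 13, which has 5 terms.

5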